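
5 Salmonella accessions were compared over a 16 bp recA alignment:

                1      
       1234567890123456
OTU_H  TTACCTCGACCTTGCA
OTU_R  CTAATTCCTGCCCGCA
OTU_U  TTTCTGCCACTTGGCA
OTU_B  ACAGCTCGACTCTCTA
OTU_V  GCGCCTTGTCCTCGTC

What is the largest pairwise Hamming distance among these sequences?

Pairwise Hamming distances:
  OTU_H vs OTU_R: 8
  OTU_H vs OTU_U: 6
  OTU_H vs OTU_B: 7
  OTU_H vs OTU_V: 8
  OTU_R vs OTU_U: 9
  OTU_R vs OTU_B: 11
  OTU_R vs OTU_V: 11
  OTU_U vs OTU_B: 11
  OTU_U vs OTU_V: 12
  OTU_B vs OTU_V: 10
The largest is 12, between OTU_U and OTU_V.

12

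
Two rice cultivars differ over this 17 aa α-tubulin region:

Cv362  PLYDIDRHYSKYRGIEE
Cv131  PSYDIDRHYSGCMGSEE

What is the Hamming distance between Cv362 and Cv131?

The sequences differ at positions 2 (L/S), 11 (K/G), 12 (Y/C), 13 (R/M), 15 (I/S).
That gives 5 mismatches out of 17 aligned sites, so the Hamming distance is 5.

5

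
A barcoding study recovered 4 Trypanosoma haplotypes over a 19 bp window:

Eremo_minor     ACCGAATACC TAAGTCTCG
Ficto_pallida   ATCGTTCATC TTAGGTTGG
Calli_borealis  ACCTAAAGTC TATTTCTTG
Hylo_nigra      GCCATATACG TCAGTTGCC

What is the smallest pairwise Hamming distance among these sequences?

7

Pairwise Hamming distances:
  Eremo_minor vs Ficto_pallida: 9
  Eremo_minor vs Calli_borealis: 7
  Eremo_minor vs Hylo_nigra: 8
  Ficto_pallida vs Calli_borealis: 12
  Ficto_pallida vs Hylo_nigra: 12
  Calli_borealis vs Hylo_nigra: 14
The smallest is 7, between Eremo_minor and Calli_borealis.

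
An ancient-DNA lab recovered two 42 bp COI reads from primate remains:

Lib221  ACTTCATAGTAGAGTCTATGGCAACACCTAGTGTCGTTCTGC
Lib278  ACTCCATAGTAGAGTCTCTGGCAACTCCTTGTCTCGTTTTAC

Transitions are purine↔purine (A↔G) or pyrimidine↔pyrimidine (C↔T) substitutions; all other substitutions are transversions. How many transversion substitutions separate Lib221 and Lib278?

Differing sites — 4:T/C (Ti); 18:A/C (Tv); 26:A/T (Tv); 30:A/T (Tv); 33:G/C (Tv); 39:C/T (Ti); 41:G/A (Ti).
Of the 7 differences, 3 transitions and 4 transversions, so the answer is 4.

4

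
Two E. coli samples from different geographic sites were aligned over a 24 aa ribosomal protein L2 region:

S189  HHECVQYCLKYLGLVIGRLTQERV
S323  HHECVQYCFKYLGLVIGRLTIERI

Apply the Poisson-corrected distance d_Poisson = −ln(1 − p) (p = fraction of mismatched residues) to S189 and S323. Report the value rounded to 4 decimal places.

0.1335

Mismatches occur at site 9 (L/F), site 21 (Q/I), site 24 (V/I).
p = 3/24 = 0.125000.
d = −ln(1 − 0.125000) = −ln(0.875000) = 0.1335.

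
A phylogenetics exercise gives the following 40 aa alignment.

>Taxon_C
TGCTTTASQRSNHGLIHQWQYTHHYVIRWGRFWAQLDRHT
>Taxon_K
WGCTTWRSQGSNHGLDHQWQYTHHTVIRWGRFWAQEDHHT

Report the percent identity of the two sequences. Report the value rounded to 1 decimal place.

Mismatches occur at site 1 (T/W), site 6 (T/W), site 7 (A/R), site 10 (R/G), site 16 (I/D), site 25 (Y/T), site 36 (L/E), site 38 (R/H).
32 of the 40 sites match, so the percent identity is 32/40 × 100 = 80.0%.

80.0%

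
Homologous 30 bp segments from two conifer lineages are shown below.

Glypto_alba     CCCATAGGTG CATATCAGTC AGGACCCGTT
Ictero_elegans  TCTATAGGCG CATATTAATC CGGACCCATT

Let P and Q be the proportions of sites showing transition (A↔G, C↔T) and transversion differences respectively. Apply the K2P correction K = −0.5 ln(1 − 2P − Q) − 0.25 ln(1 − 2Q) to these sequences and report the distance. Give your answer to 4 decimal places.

Differing sites — 1:C/T (Ti); 3:C/T (Ti); 9:T/C (Ti); 16:C/T (Ti); 18:G/A (Ti); 21:A/C (Tv); 28:G/A (Ti).
Of the 7 differences, 6 transitions and 1 transversion over 30 sites: P = 6/30 = 0.200000, Q = 1/30 = 0.033333.
d = −0.5·ln(0.566667) − 0.25·ln(0.933334) = −0.5·(-0.567983) − 0.25·(-0.068992) = 0.3012.

0.3012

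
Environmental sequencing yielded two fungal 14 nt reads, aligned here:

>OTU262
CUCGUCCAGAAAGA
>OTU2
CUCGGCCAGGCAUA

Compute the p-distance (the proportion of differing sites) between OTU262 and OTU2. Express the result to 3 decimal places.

Differing sites — 5:U/G; 10:A/G; 11:A/C; 13:G/U.
There are 4 differences over 14 sites, so p = 4/14 = 0.286.

0.286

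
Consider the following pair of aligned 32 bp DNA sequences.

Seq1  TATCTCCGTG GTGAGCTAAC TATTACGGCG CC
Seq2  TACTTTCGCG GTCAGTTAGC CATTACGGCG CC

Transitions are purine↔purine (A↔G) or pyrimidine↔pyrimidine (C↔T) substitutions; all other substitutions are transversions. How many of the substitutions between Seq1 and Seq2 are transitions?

7

The sequences differ at positions 3 (T/C, transition), 4 (C/T, transition), 6 (C/T, transition), 9 (T/C, transition), 13 (G/C, transversion), 16 (C/T, transition), 19 (A/G, transition), 21 (T/C, transition).
Of the 8 differences, 7 transitions and 1 transversion, so the answer is 7.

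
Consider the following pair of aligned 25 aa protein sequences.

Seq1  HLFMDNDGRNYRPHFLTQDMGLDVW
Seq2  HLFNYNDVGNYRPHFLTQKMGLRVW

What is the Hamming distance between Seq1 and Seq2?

6

Differing sites — 4:M/N; 5:D/Y; 8:G/V; 9:R/G; 19:D/K; 23:D/R.
That gives 6 mismatches out of 25 aligned sites, so the Hamming distance is 6.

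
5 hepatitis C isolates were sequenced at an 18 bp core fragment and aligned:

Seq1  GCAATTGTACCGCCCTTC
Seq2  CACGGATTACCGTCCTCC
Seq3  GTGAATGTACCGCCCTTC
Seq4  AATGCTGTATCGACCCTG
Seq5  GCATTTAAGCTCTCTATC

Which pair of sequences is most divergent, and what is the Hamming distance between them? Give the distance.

Pairwise Hamming distances:
  Seq1 vs Seq2: 9
  Seq1 vs Seq3: 3
  Seq1 vs Seq4: 9
  Seq1 vs Seq5: 9
  Seq2 vs Seq3: 9
  Seq2 vs Seq4: 10
  Seq2 vs Seq5: 14
  Seq3 vs Seq4: 9
  Seq3 vs Seq5: 12
  Seq4 vs Seq5: 15
The largest is 15, between Seq4 and Seq5.

15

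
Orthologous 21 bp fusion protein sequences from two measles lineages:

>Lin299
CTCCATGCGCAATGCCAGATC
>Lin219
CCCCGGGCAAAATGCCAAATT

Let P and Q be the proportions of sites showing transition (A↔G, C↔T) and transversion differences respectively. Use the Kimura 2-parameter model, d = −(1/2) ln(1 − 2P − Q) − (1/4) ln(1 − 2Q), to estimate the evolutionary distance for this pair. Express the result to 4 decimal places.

Mismatches occur at site 2 (T/C, transition), site 5 (A/G, transition), site 6 (T/G, transversion), site 9 (G/A, transition), site 10 (C/A, transversion), site 18 (G/A, transition), site 21 (C/T, transition).
Of the 7 differences, 5 transitions and 2 transversions over 21 sites: P = 5/21 = 0.238095, Q = 2/21 = 0.095238.
d = −0.5·ln(0.428572) − 0.25·ln(0.809524) = −0.5·(-0.847297) − 0.25·(-0.211309) = 0.4765.

0.4765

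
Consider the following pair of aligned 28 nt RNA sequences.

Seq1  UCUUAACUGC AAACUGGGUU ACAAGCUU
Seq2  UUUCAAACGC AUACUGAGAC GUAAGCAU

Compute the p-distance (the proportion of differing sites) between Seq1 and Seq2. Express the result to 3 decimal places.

0.393

Mismatches occur at site 2 (C→U), site 4 (U→C), site 7 (C→A), site 8 (U→C), site 12 (A→U), site 17 (G→A), site 19 (U→A), site 20 (U→C), site 21 (A→G), site 22 (C→U), site 27 (U→A).
There are 11 differences over 28 sites, so p = 11/28 = 0.393.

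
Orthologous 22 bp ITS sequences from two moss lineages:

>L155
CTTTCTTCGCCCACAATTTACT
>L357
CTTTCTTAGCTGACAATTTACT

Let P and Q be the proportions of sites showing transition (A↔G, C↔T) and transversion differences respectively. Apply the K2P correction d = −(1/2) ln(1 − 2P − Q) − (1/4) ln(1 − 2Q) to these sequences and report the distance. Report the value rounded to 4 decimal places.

0.1505

Mismatches occur at site 8 (C/A, transversion), site 11 (C/T, transition), site 12 (C/G, transversion).
Of the 3 differences, 1 transition and 2 transversions over 22 sites: P = 1/22 = 0.045455, Q = 2/22 = 0.090909.
d = −0.5·ln(0.818181) − 0.25·ln(0.818182) = −0.5·(-0.200672) − 0.25·(-0.200670) = 0.1505.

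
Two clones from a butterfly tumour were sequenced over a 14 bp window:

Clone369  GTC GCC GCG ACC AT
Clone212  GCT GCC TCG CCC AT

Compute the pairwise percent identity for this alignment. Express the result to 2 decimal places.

Differing sites — 2:T/C; 3:C/T; 7:G/T; 10:A/C.
10 of the 14 sites match, so the percent identity is 10/14 × 100 = 71.43%.

71.43%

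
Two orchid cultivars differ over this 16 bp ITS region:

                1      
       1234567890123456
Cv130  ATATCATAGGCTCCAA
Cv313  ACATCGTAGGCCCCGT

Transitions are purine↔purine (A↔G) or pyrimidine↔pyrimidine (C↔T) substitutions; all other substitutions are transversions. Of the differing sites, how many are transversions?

The sequences differ at positions 2 (T/C, transition), 6 (A/G, transition), 12 (T/C, transition), 15 (A/G, transition), 16 (A/T, transversion).
Of the 5 differences, 4 transitions and 1 transversion, so the answer is 1.

1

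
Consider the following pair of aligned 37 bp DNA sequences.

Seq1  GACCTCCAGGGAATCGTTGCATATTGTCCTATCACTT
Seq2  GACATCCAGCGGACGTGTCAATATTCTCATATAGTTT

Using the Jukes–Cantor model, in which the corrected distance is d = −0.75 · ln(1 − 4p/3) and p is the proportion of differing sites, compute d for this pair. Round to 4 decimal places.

0.5266

Differing sites — 4:C/A; 10:G/C; 12:A/G; 14:T/C; 15:C/G; 16:G/T; 17:T/G; 19:G/C; 20:C/A; 26:G/C; 29:C/A; 33:C/A; 34:A/G; 35:C/T.
p = 14/37 = 0.378378.
d = −0.75 · ln(1 − (4/3)·0.378378) = −0.75 · ln(0.495496) = −0.75 · (-0.702196) = 0.5266.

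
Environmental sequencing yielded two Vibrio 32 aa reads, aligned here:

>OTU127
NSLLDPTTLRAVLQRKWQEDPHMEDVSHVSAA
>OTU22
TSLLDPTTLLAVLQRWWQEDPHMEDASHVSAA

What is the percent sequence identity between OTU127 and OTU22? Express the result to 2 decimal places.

87.50%

Differing sites — 1:N/T; 10:R/L; 16:K/W; 26:V/A.
28 of the 32 sites match, so the percent identity is 28/32 × 100 = 87.50%.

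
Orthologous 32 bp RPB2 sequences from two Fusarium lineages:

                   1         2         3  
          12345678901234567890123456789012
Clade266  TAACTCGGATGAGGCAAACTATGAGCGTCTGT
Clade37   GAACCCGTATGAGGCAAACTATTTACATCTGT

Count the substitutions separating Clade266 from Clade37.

7

The sequences differ at positions 1 (T/G), 5 (T/C), 8 (G/T), 23 (G/T), 24 (A/T), 25 (G/A), 27 (G/A).
That gives 7 mismatches out of 32 aligned sites, so the Hamming distance is 7.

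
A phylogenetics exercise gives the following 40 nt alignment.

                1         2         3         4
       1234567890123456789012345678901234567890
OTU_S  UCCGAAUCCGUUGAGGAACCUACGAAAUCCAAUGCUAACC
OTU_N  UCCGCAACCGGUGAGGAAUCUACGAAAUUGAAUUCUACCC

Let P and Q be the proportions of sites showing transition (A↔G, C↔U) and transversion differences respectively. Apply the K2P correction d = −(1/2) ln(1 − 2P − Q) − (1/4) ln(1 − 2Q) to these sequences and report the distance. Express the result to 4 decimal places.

0.2330

The sequences differ at positions 5 (A/C, transversion), 7 (U/A, transversion), 11 (U/G, transversion), 19 (C/U, transition), 29 (C/U, transition), 30 (C/G, transversion), 34 (G/U, transversion), 38 (A/C, transversion).
Of the 8 differences, 2 transitions and 6 transversions over 40 sites: P = 2/40 = 0.050000, Q = 6/40 = 0.150000.
d = −0.5·ln(0.750000) − 0.25·ln(0.700000) = −0.5·(-0.287682) − 0.25·(-0.356675) = 0.2330.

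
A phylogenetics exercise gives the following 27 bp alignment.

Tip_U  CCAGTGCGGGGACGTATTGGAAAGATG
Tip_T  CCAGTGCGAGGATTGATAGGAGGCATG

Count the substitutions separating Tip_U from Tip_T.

8

Mismatches occur at site 9 (G↔A), site 13 (C↔T), site 14 (G↔T), site 15 (T↔G), site 18 (T↔A), site 22 (A↔G), site 23 (A↔G), site 24 (G↔C).
That gives 8 mismatches out of 27 aligned sites, so the Hamming distance is 8.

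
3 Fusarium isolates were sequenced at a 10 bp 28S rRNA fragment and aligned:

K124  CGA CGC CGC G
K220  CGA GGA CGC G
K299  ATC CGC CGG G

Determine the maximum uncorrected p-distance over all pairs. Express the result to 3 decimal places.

Pairwise Hamming distances:
  K124 vs K220: 2
  K124 vs K299: 4
  K220 vs K299: 6
The largest is 6 mismatches, between K220 and K299; p = 6/10 = 0.600.

0.600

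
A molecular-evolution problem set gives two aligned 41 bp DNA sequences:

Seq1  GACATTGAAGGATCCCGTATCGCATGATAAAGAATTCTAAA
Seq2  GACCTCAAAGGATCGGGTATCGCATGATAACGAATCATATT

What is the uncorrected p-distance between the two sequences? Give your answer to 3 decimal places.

Mismatches occur at site 4 (A/C), site 6 (T/C), site 7 (G/A), site 15 (C/G), site 16 (C/G), site 31 (A/C), site 36 (T/C), site 37 (C/A), site 40 (A/T), site 41 (A/T).
There are 10 differences over 41 sites, so p = 10/41 = 0.244.

0.244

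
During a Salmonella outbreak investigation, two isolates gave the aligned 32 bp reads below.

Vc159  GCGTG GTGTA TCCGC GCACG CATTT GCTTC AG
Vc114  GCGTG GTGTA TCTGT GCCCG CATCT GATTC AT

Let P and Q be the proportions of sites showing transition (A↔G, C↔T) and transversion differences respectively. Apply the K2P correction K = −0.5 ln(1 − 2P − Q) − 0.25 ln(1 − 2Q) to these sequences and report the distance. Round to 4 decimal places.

The sequences differ at positions 13 (C/T, transition), 15 (C/T, transition), 18 (A/C, transversion), 24 (T/C, transition), 27 (C/A, transversion), 32 (G/T, transversion).
Of the 6 differences, 3 transitions and 3 transversions over 32 sites: P = 3/32 = 0.093750, Q = 3/32 = 0.093750.
d = −0.5·ln(0.718750) − 0.25·ln(0.812500) = −0.5·(-0.330242) − 0.25·(-0.207639) = 0.2170.

0.2170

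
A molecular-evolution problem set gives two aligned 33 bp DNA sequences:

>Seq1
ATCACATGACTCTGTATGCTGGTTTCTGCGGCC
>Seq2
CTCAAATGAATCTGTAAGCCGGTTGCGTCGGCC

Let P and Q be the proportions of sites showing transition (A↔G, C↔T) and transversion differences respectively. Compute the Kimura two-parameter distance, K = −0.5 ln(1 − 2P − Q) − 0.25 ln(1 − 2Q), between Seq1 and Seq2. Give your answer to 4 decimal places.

0.2972

The sequences differ at positions 1 (A/C, transversion), 5 (C/A, transversion), 10 (C/A, transversion), 17 (T/A, transversion), 20 (T/C, transition), 25 (T/G, transversion), 27 (T/G, transversion), 28 (G/T, transversion).
Of the 8 differences, 1 transition and 7 transversions over 33 sites: P = 1/33 = 0.030303, Q = 7/33 = 0.212121.
d = −0.5·ln(0.727273) − 0.25·ln(0.575758) = −0.5·(-0.318453) − 0.25·(-0.552068) = 0.2972.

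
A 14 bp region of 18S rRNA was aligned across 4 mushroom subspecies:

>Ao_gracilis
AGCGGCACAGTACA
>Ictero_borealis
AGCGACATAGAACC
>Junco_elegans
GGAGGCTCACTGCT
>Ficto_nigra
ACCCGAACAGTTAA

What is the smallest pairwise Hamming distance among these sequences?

4

Pairwise Hamming distances:
  Ao_gracilis vs Ictero_borealis: 4
  Ao_gracilis vs Junco_elegans: 6
  Ao_gracilis vs Ficto_nigra: 5
  Ictero_borealis vs Junco_elegans: 9
  Ictero_borealis vs Ficto_nigra: 9
  Junco_elegans vs Ficto_nigra: 10
The smallest is 4, between Ao_gracilis and Ictero_borealis.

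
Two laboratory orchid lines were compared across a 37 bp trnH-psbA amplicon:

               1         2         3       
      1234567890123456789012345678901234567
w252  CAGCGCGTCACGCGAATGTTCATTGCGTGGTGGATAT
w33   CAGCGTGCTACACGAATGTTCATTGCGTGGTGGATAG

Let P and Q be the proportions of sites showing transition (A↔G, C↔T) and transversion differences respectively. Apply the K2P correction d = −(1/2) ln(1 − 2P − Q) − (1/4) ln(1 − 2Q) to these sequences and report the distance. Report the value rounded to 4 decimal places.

0.1532

Mismatches occur at site 6 (C↔T, transition), site 8 (T↔C, transition), site 9 (C↔T, transition), site 12 (G↔A, transition), site 37 (T↔G, transversion).
Of the 5 differences, 4 transitions and 1 transversion over 37 sites: P = 4/37 = 0.108108, Q = 1/37 = 0.027027.
d = −0.5·ln(0.756757) − 0.25·ln(0.945946) = −0.5·(-0.278713) − 0.25·(-0.055570) = 0.1532.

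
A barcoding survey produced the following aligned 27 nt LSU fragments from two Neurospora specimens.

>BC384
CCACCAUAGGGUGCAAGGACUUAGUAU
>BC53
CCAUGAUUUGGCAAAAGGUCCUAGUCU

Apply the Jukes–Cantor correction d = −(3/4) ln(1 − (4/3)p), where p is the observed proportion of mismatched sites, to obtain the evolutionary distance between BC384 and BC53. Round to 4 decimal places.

The sequences differ at positions 4 (C/U), 5 (C/G), 8 (A/U), 9 (G/U), 12 (U/C), 13 (G/A), 14 (C/A), 19 (A/U), 21 (U/C), 26 (A/C).
p = 10/27 = 0.370370.
d = −0.75 · ln(1 − (4/3)·0.370370) = −0.75 · ln(0.506173) = −0.75 · (-0.680877) = 0.5107.

0.5107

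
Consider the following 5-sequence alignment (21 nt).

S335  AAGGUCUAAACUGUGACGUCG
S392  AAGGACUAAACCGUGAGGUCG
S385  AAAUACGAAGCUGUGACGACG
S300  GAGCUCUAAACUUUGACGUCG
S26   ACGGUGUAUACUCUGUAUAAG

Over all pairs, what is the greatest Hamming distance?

Pairwise Hamming distances:
  S335 vs S392: 3
  S335 vs S385: 6
  S335 vs S300: 3
  S335 vs S26: 9
  S392 vs S385: 7
  S392 vs S300: 6
  S392 vs S26: 11
  S385 vs S300: 8
  S385 vs S26: 13
  S300 vs S26: 11
The largest is 13, between S385 and S26.

13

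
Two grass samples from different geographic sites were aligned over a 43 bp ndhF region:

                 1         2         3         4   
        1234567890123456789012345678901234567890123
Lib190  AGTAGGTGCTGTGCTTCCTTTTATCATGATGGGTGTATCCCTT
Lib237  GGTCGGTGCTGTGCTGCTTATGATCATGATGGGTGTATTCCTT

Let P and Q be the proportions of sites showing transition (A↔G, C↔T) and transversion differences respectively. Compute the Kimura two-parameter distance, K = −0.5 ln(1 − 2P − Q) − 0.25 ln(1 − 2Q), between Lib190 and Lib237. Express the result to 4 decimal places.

0.1838

The sequences differ at positions 1 (A/G, transition), 4 (A/C, transversion), 16 (T/G, transversion), 18 (C/T, transition), 20 (T/A, transversion), 22 (T/G, transversion), 39 (C/T, transition).
Of the 7 differences, 3 transitions and 4 transversions over 43 sites: P = 3/43 = 0.069767, Q = 4/43 = 0.093023.
d = −0.5·ln(0.767443) − 0.25·ln(0.813954) = −0.5·(-0.264691) − 0.25·(-0.205851) = 0.1838.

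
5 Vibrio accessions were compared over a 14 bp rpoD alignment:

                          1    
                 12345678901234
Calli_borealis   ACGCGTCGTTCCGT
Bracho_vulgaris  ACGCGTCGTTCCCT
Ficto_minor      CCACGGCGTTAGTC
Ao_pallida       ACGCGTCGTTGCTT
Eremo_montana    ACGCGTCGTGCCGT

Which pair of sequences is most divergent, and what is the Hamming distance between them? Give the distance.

Pairwise Hamming distances:
  Calli_borealis vs Bracho_vulgaris: 1
  Calli_borealis vs Ficto_minor: 7
  Calli_borealis vs Ao_pallida: 2
  Calli_borealis vs Eremo_montana: 1
  Bracho_vulgaris vs Ficto_minor: 7
  Bracho_vulgaris vs Ao_pallida: 2
  Bracho_vulgaris vs Eremo_montana: 2
  Ficto_minor vs Ao_pallida: 6
  Ficto_minor vs Eremo_montana: 8
  Ao_pallida vs Eremo_montana: 3
The largest is 8, between Ficto_minor and Eremo_montana.

8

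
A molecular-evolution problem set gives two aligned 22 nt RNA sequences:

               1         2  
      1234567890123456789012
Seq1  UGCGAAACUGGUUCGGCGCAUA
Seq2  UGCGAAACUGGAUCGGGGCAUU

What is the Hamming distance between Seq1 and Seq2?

3

Mismatches occur at site 12 (U/A), site 17 (C/G), site 22 (A/U).
That gives 3 mismatches out of 22 aligned sites, so the Hamming distance is 3.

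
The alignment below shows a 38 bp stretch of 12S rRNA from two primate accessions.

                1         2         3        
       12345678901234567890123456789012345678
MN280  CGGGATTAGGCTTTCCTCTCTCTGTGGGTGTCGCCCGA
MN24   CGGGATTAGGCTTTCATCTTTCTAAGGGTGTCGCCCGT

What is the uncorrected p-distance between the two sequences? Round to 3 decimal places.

0.132

Differing sites — 16:C/A; 20:C/T; 24:G/A; 25:T/A; 38:A/T.
There are 5 differences over 38 sites, so p = 5/38 = 0.132.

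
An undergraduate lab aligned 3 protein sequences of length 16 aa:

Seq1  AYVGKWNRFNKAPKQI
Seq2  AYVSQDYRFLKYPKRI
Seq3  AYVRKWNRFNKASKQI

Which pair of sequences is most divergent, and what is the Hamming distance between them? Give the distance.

8

Pairwise Hamming distances:
  Seq1 vs Seq2: 7
  Seq1 vs Seq3: 2
  Seq2 vs Seq3: 8
The largest is 8, between Seq2 and Seq3.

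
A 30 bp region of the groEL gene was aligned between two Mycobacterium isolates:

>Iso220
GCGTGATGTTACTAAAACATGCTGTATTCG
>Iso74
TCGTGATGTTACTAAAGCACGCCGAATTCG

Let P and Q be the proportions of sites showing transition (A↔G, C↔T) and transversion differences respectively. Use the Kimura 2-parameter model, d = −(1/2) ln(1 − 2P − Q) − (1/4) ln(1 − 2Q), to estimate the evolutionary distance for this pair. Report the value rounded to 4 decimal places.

The sequences differ at positions 1 (G/T, transversion), 17 (A/G, transition), 20 (T/C, transition), 23 (T/C, transition), 25 (T/A, transversion).
Of the 5 differences, 3 transitions and 2 transversions over 30 sites: P = 3/30 = 0.100000, Q = 2/30 = 0.066667.
d = −0.5·ln(0.733333) − 0.25·ln(0.866666) = −0.5·(-0.310155) − 0.25·(-0.143102) = 0.1909.

0.1909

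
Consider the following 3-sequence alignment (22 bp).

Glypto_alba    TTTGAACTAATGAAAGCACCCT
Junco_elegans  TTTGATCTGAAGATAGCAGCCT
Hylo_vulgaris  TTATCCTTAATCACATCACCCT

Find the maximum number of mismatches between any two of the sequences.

Pairwise Hamming distances:
  Glypto_alba vs Junco_elegans: 5
  Glypto_alba vs Hylo_vulgaris: 8
  Junco_elegans vs Hylo_vulgaris: 11
The largest is 11, between Junco_elegans and Hylo_vulgaris.

11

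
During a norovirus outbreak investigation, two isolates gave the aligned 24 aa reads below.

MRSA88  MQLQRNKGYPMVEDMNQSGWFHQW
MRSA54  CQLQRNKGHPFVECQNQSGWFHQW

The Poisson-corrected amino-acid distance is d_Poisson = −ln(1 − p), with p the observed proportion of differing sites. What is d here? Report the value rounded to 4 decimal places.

0.2336

Mismatches occur at site 1 (M/C), site 9 (Y/H), site 11 (M/F), site 14 (D/C), site 15 (M/Q).
p = 5/24 = 0.208333.
d = −ln(1 − 0.208333) = −ln(0.791667) = 0.2336.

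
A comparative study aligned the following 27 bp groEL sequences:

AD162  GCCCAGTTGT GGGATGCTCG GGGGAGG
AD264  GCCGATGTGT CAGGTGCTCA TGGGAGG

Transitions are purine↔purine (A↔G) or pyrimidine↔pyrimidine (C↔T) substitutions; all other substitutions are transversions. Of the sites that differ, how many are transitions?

Mismatches occur at site 4 (C→G, transversion), site 6 (G→T, transversion), site 7 (T→G, transversion), site 11 (G→C, transversion), site 12 (G→A, transition), site 14 (A→G, transition), site 20 (G→A, transition), site 21 (G→T, transversion).
Of the 8 differences, 3 transitions and 5 transversions, so the answer is 3.

3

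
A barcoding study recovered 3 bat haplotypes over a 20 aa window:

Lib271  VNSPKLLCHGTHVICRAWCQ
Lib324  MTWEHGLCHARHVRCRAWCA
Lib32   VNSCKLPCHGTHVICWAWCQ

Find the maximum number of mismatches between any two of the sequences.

12

Pairwise Hamming distances:
  Lib271 vs Lib324: 10
  Lib271 vs Lib32: 3
  Lib324 vs Lib32: 12
The largest is 12, between Lib324 and Lib32.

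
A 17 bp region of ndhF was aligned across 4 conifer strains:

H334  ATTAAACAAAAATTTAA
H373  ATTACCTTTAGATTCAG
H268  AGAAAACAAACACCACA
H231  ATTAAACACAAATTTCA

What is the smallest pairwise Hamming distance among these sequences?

Pairwise Hamming distances:
  H334 vs H373: 8
  H334 vs H268: 7
  H334 vs H231: 2
  H373 vs H268: 13
  H373 vs H231: 9
  H268 vs H231: 7
The smallest is 2, between H334 and H231.

2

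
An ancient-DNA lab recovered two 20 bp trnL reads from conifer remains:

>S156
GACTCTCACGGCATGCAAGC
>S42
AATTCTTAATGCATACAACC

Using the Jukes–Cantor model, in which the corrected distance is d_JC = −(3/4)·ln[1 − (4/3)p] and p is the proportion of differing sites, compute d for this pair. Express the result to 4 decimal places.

0.4715

The sequences differ at positions 1 (G/A), 3 (C/T), 7 (C/T), 9 (C/A), 10 (G/T), 15 (G/A), 19 (G/C).
p = 7/20 = 0.350000.
d = −0.75 · ln(1 − (4/3)·0.350000) = −0.75 · ln(0.533333) = −0.75 · (-0.628609) = 0.4715.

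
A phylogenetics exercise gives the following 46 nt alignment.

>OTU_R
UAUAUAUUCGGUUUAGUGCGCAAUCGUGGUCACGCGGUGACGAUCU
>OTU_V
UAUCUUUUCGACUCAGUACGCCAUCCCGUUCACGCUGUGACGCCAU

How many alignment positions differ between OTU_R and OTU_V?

Differing sites — 4:A/C; 6:A/U; 11:G/A; 12:U/C; 14:U/C; 18:G/A; 22:A/C; 26:G/C; 27:U/C; 29:G/U; 36:G/U; 43:A/C; 44:U/C; 45:C/A.
That gives 14 mismatches out of 46 aligned sites, so the Hamming distance is 14.

14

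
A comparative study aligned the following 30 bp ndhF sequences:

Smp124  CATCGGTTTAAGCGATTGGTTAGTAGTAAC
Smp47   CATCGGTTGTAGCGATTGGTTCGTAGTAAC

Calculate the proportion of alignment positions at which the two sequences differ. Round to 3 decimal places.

Mismatches occur at site 9 (T/G), site 10 (A/T), site 22 (A/C).
There are 3 differences over 30 sites, so p = 3/30 = 0.100.

0.100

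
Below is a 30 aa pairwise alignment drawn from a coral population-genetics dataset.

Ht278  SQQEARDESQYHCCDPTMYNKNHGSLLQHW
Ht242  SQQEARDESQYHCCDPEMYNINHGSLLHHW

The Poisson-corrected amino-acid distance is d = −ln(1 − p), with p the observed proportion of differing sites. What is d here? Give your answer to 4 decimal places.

0.1054

Differing sites — 17:T/E; 21:K/I; 28:Q/H.
p = 3/30 = 0.100000.
d = −ln(1 − 0.100000) = −ln(0.900000) = 0.1054.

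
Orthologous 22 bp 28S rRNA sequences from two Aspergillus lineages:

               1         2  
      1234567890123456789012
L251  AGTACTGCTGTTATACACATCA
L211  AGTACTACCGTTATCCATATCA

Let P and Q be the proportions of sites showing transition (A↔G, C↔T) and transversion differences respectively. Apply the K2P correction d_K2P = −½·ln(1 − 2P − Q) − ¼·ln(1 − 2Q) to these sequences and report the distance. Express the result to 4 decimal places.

Mismatches occur at site 7 (G↔A, transition), site 9 (T↔C, transition), site 15 (A↔C, transversion), site 18 (C↔T, transition).
Of the 4 differences, 3 transitions and 1 transversion over 22 sites: P = 3/22 = 0.136364, Q = 1/22 = 0.045455.
d = −0.5·ln(0.681817) − 0.25·ln(0.909090) = −0.5·(-0.382994) − 0.25·(-0.095311) = 0.2153.

0.2153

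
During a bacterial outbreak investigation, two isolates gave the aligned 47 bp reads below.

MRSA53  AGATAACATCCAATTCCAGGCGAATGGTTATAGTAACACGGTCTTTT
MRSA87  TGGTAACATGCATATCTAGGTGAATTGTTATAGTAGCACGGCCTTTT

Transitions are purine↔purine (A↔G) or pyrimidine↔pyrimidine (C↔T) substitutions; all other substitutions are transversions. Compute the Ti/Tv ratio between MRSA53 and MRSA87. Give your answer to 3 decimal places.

1.000

The sequences differ at positions 1 (A/T, transversion), 3 (A/G, transition), 10 (C/G, transversion), 13 (A/T, transversion), 14 (T/A, transversion), 17 (C/T, transition), 21 (C/T, transition), 26 (G/T, transversion), 36 (A/G, transition), 42 (T/C, transition).
Of the 10 differences, 5 transitions and 5 transversions, so Ti/Tv = 5/5 = 1.000.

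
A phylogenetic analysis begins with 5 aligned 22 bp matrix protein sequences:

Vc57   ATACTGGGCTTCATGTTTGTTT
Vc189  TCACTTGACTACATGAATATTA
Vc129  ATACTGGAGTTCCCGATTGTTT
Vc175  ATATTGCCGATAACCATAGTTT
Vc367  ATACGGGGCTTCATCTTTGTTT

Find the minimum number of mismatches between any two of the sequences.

2

Pairwise Hamming distances:
  Vc57 vs Vc189: 9
  Vc57 vs Vc129: 5
  Vc57 vs Vc175: 10
  Vc57 vs Vc367: 2
  Vc189 vs Vc129: 10
  Vc189 vs Vc175: 16
  Vc189 vs Vc367: 11
  Vc129 vs Vc175: 8
  Vc129 vs Vc367: 7
  Vc175 vs Vc367: 10
The smallest is 2, between Vc57 and Vc367.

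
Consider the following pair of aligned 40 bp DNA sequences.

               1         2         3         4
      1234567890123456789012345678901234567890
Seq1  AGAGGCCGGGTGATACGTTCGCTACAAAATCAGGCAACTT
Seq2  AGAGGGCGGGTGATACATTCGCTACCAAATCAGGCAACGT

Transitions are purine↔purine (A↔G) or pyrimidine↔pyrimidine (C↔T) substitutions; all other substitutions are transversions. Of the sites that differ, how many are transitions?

1

The sequences differ at positions 6 (C/G, transversion), 17 (G/A, transition), 26 (A/C, transversion), 39 (T/G, transversion).
Of the 4 differences, 1 transition and 3 transversions, so the answer is 1.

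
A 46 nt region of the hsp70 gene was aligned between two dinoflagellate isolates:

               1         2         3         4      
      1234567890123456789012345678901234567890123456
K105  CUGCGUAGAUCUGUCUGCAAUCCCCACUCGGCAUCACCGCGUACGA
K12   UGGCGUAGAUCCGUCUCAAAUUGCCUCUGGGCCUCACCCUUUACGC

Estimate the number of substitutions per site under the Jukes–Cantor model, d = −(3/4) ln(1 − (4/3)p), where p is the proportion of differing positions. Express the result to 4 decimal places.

Differing sites — 1:C/U; 2:U/G; 12:U/C; 17:G/C; 18:C/A; 22:C/U; 23:C/G; 26:A/U; 29:C/G; 33:A/C; 39:G/C; 40:C/U; 41:G/U; 46:A/C.
p = 14/46 = 0.304348.
d = −0.75 · ln(1 − (4/3)·0.304348) = −0.75 · ln(0.594203) = −0.75 · (-0.520534) = 0.3904.

0.3904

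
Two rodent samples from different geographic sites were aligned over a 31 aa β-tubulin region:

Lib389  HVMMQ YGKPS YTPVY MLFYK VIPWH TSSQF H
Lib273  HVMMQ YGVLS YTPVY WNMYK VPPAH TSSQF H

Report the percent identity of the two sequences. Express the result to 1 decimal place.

Mismatches occur at site 8 (K→V), site 9 (P→L), site 16 (M→W), site 17 (L→N), site 18 (F→M), site 22 (I→P), site 24 (W→A).
24 of the 31 sites match, so the percent identity is 24/31 × 100 = 77.4%.

77.4%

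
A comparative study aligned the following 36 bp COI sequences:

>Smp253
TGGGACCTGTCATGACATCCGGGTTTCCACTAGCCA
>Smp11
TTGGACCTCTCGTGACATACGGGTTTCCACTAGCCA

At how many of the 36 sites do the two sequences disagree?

4

The sequences differ at positions 2 (G/T), 9 (G/C), 12 (A/G), 19 (C/A).
That gives 4 mismatches out of 36 aligned sites, so the Hamming distance is 4.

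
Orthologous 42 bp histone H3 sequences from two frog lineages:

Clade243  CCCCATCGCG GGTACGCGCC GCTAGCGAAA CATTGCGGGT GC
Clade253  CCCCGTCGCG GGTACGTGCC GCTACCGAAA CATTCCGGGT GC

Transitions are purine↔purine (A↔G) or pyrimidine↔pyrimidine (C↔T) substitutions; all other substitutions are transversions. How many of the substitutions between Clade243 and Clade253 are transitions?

The sequences differ at positions 5 (A/G, transition), 17 (C/T, transition), 25 (G/C, transversion), 35 (G/C, transversion).
Of the 4 differences, 2 transitions and 2 transversions, so the answer is 2.

2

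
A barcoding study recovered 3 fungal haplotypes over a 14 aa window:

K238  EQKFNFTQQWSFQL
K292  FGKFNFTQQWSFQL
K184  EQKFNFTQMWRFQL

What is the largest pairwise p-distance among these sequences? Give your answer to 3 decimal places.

0.286

Pairwise Hamming distances:
  K238 vs K292: 2
  K238 vs K184: 2
  K292 vs K184: 4
The largest is 4 mismatches, between K292 and K184; p = 4/14 = 0.286.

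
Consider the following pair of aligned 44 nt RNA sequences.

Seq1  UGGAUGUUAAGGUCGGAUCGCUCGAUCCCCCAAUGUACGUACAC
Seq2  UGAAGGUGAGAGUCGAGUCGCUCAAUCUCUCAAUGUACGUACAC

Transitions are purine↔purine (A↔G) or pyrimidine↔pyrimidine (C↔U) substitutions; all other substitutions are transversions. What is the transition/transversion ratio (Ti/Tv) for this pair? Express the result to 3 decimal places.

4.000

The sequences differ at positions 3 (G/A, transition), 5 (U/G, transversion), 8 (U/G, transversion), 10 (A/G, transition), 11 (G/A, transition), 16 (G/A, transition), 17 (A/G, transition), 24 (G/A, transition), 28 (C/U, transition), 30 (C/U, transition).
Of the 10 differences, 8 transitions and 2 transversions, so Ti/Tv = 8/2 = 4.000.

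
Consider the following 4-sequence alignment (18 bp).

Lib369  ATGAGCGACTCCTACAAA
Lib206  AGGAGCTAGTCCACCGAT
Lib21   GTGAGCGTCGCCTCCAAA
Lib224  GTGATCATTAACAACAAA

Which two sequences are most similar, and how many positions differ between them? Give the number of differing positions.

4

Pairwise Hamming distances:
  Lib369 vs Lib206: 7
  Lib369 vs Lib21: 4
  Lib369 vs Lib224: 8
  Lib206 vs Lib21: 9
  Lib206 vs Lib224: 11
  Lib21 vs Lib224: 7
The smallest is 4, between Lib369 and Lib21.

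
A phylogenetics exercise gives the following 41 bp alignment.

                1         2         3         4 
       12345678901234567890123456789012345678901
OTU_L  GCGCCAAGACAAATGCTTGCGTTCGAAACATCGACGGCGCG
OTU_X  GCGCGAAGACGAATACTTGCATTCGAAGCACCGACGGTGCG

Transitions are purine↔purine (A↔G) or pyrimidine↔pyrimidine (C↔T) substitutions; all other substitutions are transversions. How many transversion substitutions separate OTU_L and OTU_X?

Mismatches occur at site 5 (C→G, transversion), site 11 (A→G, transition), site 15 (G→A, transition), site 21 (G→A, transition), site 28 (A→G, transition), site 31 (T→C, transition), site 38 (C→T, transition).
Of the 7 differences, 6 transitions and 1 transversion, so the answer is 1.

1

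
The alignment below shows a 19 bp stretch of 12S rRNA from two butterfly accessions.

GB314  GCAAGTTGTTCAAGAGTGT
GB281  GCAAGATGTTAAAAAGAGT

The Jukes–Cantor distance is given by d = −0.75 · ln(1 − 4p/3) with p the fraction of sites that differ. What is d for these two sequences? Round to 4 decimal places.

The sequences differ at positions 6 (T/A), 11 (C/A), 14 (G/A), 17 (T/A).
p = 4/19 = 0.210526.
d = −0.75 · ln(1 − (4/3)·0.210526) = −0.75 · ln(0.719299) = −0.75 · (-0.329478) = 0.2471.

0.2471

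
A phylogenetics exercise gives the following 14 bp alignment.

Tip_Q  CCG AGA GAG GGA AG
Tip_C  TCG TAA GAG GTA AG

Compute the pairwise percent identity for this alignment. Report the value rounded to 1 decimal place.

The sequences differ at positions 1 (C/T), 4 (A/T), 5 (G/A), 11 (G/T).
10 of the 14 sites match, so the percent identity is 10/14 × 100 = 71.4%.

71.4%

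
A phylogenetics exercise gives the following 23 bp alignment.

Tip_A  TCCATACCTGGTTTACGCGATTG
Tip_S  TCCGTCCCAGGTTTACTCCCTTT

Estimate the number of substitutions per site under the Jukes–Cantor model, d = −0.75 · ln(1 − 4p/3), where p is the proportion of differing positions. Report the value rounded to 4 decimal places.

0.3904

Differing sites — 4:A/G; 6:A/C; 9:T/A; 17:G/T; 19:G/C; 20:A/C; 23:G/T.
p = 7/23 = 0.304348.
d = −0.75 · ln(1 − (4/3)·0.304348) = −0.75 · ln(0.594203) = −0.75 · (-0.520534) = 0.3904.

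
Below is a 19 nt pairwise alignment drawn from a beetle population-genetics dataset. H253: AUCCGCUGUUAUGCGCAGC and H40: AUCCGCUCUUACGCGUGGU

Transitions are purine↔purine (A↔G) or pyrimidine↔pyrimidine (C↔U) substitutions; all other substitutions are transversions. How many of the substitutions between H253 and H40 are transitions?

Differing sites — 8:G/C (Tv); 12:U/C (Ti); 16:C/U (Ti); 17:A/G (Ti); 19:C/U (Ti).
Of the 5 differences, 4 transitions and 1 transversion, so the answer is 4.

4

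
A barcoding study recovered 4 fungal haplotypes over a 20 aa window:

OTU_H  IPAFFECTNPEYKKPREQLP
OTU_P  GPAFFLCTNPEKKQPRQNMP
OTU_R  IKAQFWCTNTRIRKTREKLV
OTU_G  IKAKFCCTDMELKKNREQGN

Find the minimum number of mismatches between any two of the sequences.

Pairwise Hamming distances:
  OTU_H vs OTU_P: 7
  OTU_H vs OTU_R: 10
  OTU_H vs OTU_G: 9
  OTU_P vs OTU_R: 14
  OTU_P vs OTU_G: 13
  OTU_R vs OTU_G: 11
The smallest is 7, between OTU_H and OTU_P.

7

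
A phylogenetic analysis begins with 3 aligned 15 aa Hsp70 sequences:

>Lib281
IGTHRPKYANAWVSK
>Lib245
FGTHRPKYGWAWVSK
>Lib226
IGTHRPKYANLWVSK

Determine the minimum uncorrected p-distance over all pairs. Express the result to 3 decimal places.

Pairwise Hamming distances:
  Lib281 vs Lib245: 3
  Lib281 vs Lib226: 1
  Lib245 vs Lib226: 4
The smallest is 1 mismatch, between Lib281 and Lib226; p = 1/15 = 0.067.

0.067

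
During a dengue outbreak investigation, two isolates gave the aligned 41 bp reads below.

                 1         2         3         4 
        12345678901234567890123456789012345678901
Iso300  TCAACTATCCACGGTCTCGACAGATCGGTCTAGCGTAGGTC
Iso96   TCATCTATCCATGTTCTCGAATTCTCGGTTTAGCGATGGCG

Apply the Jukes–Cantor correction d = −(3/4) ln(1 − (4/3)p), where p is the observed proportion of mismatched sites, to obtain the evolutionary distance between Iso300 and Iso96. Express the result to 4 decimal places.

0.3710

Differing sites — 4:A/T; 12:C/T; 14:G/T; 21:C/A; 22:A/T; 23:G/T; 24:A/C; 30:C/T; 36:T/A; 37:A/T; 40:T/C; 41:C/G.
p = 12/41 = 0.292683.
d = −0.75 · ln(1 − (4/3)·0.292683) = −0.75 · ln(0.609756) = −0.75 · (-0.494696) = 0.3710.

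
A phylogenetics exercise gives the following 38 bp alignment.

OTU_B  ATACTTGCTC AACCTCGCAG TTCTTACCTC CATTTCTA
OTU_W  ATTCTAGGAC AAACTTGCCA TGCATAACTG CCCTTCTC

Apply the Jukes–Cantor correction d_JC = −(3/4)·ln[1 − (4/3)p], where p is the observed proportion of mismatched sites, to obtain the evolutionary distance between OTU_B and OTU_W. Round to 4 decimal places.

Mismatches occur at site 3 (A/T), site 6 (T/A), site 8 (C/G), site 9 (T/A), site 13 (C/A), site 16 (C/T), site 19 (A/C), site 20 (G/A), site 22 (T/G), site 24 (T/A), site 27 (C/A), site 30 (C/G), site 32 (A/C), site 33 (T/C), site 38 (A/C).
p = 15/38 = 0.394737.
d = −0.75 · ln(1 − (4/3)·0.394737) = −0.75 · ln(0.473684) = −0.75 · (-0.747215) = 0.5604.

0.5604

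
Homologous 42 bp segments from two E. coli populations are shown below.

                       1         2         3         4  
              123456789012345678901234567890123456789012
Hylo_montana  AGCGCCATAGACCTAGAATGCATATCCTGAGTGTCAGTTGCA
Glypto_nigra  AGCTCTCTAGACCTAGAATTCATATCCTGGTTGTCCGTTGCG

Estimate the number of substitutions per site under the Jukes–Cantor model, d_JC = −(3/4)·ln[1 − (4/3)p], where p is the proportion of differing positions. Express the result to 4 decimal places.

0.2197

The sequences differ at positions 4 (G/T), 6 (C/T), 7 (A/C), 20 (G/T), 30 (A/G), 31 (G/T), 36 (A/C), 42 (A/G).
p = 8/42 = 0.190476.
d = −0.75 · ln(1 − (4/3)·0.190476) = −0.75 · ln(0.746032) = −0.75 · (-0.292987) = 0.2197.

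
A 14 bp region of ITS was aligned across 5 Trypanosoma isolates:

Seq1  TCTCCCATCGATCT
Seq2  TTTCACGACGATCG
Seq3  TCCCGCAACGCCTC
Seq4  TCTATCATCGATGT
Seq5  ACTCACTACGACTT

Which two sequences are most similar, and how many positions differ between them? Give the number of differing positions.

3

Pairwise Hamming distances:
  Seq1 vs Seq2: 5
  Seq1 vs Seq3: 7
  Seq1 vs Seq4: 3
  Seq1 vs Seq5: 6
  Seq2 vs Seq3: 8
  Seq2 vs Seq4: 7
  Seq2 vs Seq5: 6
  Seq3 vs Seq4: 8
  Seq3 vs Seq5: 6
  Seq4 vs Seq5: 7
The smallest is 3, between Seq1 and Seq4.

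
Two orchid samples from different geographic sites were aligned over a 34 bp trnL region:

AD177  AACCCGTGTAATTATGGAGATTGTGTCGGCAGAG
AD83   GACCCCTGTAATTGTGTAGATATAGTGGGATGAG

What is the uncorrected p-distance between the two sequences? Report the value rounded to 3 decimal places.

Differing sites — 1:A/G; 6:G/C; 14:A/G; 17:G/T; 22:T/A; 23:G/T; 24:T/A; 27:C/G; 30:C/A; 31:A/T.
There are 10 differences over 34 sites, so p = 10/34 = 0.294.

0.294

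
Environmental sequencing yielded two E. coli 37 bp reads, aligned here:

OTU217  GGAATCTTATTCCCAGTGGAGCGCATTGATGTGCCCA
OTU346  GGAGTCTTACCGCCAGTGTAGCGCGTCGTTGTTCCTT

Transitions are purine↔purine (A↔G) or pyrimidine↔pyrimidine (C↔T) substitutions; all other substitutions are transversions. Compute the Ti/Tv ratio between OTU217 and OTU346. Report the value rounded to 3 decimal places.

1.200

The sequences differ at positions 4 (A/G, transition), 10 (T/C, transition), 11 (T/C, transition), 12 (C/G, transversion), 19 (G/T, transversion), 25 (A/G, transition), 27 (T/C, transition), 29 (A/T, transversion), 33 (G/T, transversion), 36 (C/T, transition), 37 (A/T, transversion).
Of the 11 differences, 6 transitions and 5 transversions, so Ti/Tv = 6/5 = 1.200.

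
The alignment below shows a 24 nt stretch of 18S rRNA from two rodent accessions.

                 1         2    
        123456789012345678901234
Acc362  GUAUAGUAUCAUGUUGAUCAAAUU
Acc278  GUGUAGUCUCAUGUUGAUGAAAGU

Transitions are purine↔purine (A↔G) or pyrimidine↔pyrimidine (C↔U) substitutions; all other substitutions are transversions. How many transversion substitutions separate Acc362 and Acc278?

3

Differing sites — 3:A/G (Ti); 8:A/C (Tv); 19:C/G (Tv); 23:U/G (Tv).
Of the 4 differences, 1 transition and 3 transversions, so the answer is 3.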